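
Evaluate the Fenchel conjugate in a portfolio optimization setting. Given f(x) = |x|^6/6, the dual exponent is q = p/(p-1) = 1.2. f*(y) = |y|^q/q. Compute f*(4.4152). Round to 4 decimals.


The conjugate exponent q satisfies 1/p + 1/q = 1.
p = 6, so q = 6/(6 - 1) = 1.2
|y|^q = 4.4152^1.2 = 5.9421
f*(4.4152) = 5.9421 / 1.2 = 4.9518


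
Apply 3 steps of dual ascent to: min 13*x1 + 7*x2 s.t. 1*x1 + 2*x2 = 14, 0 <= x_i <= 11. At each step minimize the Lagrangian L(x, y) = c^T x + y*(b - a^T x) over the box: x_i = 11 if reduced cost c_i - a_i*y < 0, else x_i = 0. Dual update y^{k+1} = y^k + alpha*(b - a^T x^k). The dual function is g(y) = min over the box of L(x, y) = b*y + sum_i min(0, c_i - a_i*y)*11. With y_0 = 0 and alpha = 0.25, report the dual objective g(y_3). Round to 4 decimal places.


Dual ascent for LP: min 13*x1 + 7*x2, 1*x1 + 2*x2 = 14, 0 <= x_i <= 11
Step 1: y^k = 0.0, reduced costs: (13.0, 7.0)
  x^k = (0.0, 0.0), subgradient = b - a^T x = 14.0
  y^{k+1} = 0.0 + 0.25*14.0 = 3.5
Step 2: y^k = 3.5, reduced costs: (9.5, 0.0)
  x^k = (0.0, 0.0), subgradient = b - a^T x = 14.0
  y^{k+1} = 3.5 + 0.25*14.0 = 7.0
Step 3: y^k = 7.0, reduced costs: (6.0, -7.0)
  x^k = (0.0, 11.0), subgradient = b - a^T x = -8.0
  y^{k+1} = 7.0 + 0.25*-8.0 = 5.0
Dual objective at y_3 = 5.0: reduced costs (8.0, -3.0), box minimizer x = (0.0, 11.0)
g(y_3) = b*y + (c1 - a1*y)*x1 + (c2 - a2*y)*x2 = 14*5.0 + 8.0*0.0 + (-3.0)*11.0 = 70.0 + 0.0 - 33.0 = 37.0


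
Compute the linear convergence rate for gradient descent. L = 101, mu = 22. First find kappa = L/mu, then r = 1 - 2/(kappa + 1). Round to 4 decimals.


Step 1: Compute the condition number.
kappa = L/mu = 101/22 = 4.5909
Step 2: Compute the convergence rate.
r = 1 - 2/(kappa + 1) = 1 - 2*mu/(L + mu) = (L - mu)/(L + mu) = 79/123 = 0.6423


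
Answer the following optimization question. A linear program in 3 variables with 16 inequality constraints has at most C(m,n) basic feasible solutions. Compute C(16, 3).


Each vertex corresponds to some choice of n active constraints out of m, so the number of vertices is at most C(m, n) = m! / (n!(m-n)!).
m = 16, n = 3
Numerator: 16 * 15 * 14
Denominator: 3! = 6
C(16, 3) = 560


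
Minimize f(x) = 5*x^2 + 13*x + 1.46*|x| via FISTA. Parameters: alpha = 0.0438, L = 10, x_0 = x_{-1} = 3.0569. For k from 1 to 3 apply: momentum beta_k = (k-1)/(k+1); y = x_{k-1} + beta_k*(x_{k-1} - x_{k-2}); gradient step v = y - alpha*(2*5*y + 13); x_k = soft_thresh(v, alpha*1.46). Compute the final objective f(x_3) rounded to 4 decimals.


FISTA on f(x) = 5*x^2 + 13*x + 1.46*|x|
L = 10, alpha = 0.0438
Iteration 1: beta = 0.0, y = 3.0569 + 0.0*(3.0569 - 3.0569) = 3.0569
  grad(y) = 43.569, v = y - alpha*grad = 1.1486
  prox(v) = soft_thresh(1.1486, 0.0639) = 1.0846
Iteration 2: beta = 0.3333, y = 1.0846 + 0.3333*(1.0846 - 3.0569) = 0.4272
  grad(y) = 17.2721, v = y - alpha*grad = -0.3293
  prox(v) = soft_thresh(-0.3293, 0.0639) = -0.2654
Iteration 3: beta = 0.5, y = -0.2654 + 0.5*(-0.2654 - 1.0846) = -0.9404
  grad(y) = 3.5964, v = y - alpha*grad = -1.0979
  prox(v) = soft_thresh(-1.0979, 0.0639) = -1.0339
f(x_3) = 5*(-1.0339)^2 + 13*(-1.0339) + 1.46*|-1.0339| = -6.5865


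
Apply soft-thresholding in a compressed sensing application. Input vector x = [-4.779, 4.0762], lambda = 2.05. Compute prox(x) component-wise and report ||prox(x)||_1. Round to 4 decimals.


Soft-thresholding with lambda = 2.05:
prox(-4.779) = sign(-4.779)*max(|-4.779| - 2.05, 0) = -2.729
prox(4.0762) = sign(4.0762)*max(|4.0762| - 2.05, 0) = 2.0262
prox(x) = [-2.729, 2.0262]
||prox(x)||_1 = 2.729 + 2.0262 = 4.7552


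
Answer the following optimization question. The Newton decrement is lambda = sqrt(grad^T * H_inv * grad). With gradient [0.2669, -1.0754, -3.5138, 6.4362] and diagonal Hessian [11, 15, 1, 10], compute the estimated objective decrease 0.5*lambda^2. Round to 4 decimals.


Step 1: H is diagonal, so H^(-1) * g = [0.0243, -0.0717, -3.5138, 0.6436].
Step 2: g^T H^(-1) g = sum_i g_i^2 / H_ii
  = (0.2669)^2/11 + (-1.0754)^2/15 + (-3.5138)^2/1 + (6.4362)^2/10
  = 0.0065 + 0.0771 + 12.3468 + 4.1425 = 16.5728
Step 3: Objective decrease = 0.5 * g^T H^(-1) g = 8.2864


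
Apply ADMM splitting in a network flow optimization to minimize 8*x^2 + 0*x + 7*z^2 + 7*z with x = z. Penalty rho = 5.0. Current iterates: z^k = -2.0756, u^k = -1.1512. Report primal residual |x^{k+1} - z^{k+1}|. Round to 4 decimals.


ADMM iteration with rho = 5.0, z^k = -2.0756, u^k = -1.1512
Step 1: x-update.
Minimize 8*x^2 + 0*x + (5.0/2)*(x + 2.0756 - 1.1512)^2
FOC: (2*8 + 5.0)*x = 0 + 5.0*(-2.0756 + 1.1512)
x^{k+1} = -0.2201
Step 2: z-update.
Minimize 7*z^2 + 7*z + (5.0/2)*(-0.2201 - z - 1.1512)^2
FOC: (2*7 + 5.0)*z = -7 + 5.0*(-0.2201 - 1.1512)
z^{k+1} = -0.7293
Step 3: u-update.
u^{k+1} = -1.1512 - 0.2201 + 0.7293 = -0.642
Step 4: Primal residual = |-0.2201 + 0.7293| = 0.5092


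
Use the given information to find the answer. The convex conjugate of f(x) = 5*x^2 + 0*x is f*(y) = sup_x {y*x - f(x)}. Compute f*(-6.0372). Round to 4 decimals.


f*(y) = sup_x {y*x - a*x^2 - b*x} = sup_x {(y-b)*x - a*x^2}
FOC: (y - b) - 2a*x = 0 => x* = (y - b)/(2a)
x* = (-6.0372 - 0)/(2*5) = -0.6037
f*(-6.0372) = (y-b)^2/(4a) = (-6.0372 - 0)^2/(4*5)
= 36.4478/20 = 1.8224


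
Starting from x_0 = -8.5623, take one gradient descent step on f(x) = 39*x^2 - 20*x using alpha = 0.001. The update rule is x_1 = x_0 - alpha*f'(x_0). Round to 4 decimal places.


We compute the gradient at x_0 and apply the update.
f'(x) = 78*x - 20
f'(-8.5623) = 78*-8.5623 - 20 = -687.8594
x_1 = -8.5623 - 0.001*-687.8594 = -7.8744


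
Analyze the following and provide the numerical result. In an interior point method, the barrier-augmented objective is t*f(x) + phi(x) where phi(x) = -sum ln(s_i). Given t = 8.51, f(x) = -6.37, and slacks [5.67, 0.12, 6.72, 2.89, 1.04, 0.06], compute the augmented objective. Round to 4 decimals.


Step 1: Compute log-barrier.
ln values: [1.7352, -2.1203, 1.9051, 1.0613, 0.0392, -2.8134]
phi = -(1.7352 - 2.1203 + 1.9051 + 1.0613 + 0.0392 - 2.8134) = 0.1929
Step 2: Compute augmented objective.
t*f(x) = 8.51*-6.37 = -54.2087
Total = -54.2087 + 0.1929 = -54.0158


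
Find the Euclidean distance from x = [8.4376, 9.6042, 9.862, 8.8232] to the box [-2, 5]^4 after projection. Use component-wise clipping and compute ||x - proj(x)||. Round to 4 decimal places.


Project each component onto [-2, 5].
clip(8.4376) = 5.0, clip(9.6042) = 5.0, clip(9.862) = 5.0, clip(8.8232) = 5.0
Projection = [5.0, 5.0, 5.0, 5.0]
Squared diffs: [11.8171, 21.1987, 23.639, 14.6169]
Distance = sqrt(71.2717) = 8.4423


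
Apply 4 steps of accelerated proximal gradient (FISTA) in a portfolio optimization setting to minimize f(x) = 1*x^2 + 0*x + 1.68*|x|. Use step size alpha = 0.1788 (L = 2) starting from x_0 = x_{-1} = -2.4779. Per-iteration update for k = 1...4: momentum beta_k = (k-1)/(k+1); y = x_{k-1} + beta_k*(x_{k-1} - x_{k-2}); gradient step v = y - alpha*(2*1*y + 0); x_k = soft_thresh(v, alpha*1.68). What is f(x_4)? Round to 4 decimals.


FISTA on f(x) = 1*x^2 + 0*x + 1.68*|x|
L = 2, alpha = 0.1788
Iteration 1: beta = 0.0, y = -2.4779 + 0.0*(-2.4779 + 2.4779) = -2.4779
  grad(y) = -4.9558, v = y - alpha*grad = -1.5918
  prox(v) = soft_thresh(-1.5918, 0.3004) = -1.2914
Iteration 2: beta = 0.3333, y = -1.2914 + 0.3333*(-1.2914 + 2.4779) = -0.8959
  grad(y) = -1.7919, v = y - alpha*grad = -0.5755
  prox(v) = soft_thresh(-0.5755, 0.3004) = -0.2752
Iteration 3: beta = 0.5, y = -0.2752 + 0.5*(-0.2752 + 1.2914) = 0.233
  grad(y) = 0.4659, v = y - alpha*grad = 0.1497
  prox(v) = soft_thresh(0.1497, 0.3004) = 0.0
Iteration 4: beta = 0.6, y = 0.0 + 0.6*(0.0 + 0.2752) = 0.1651
  grad(y) = 0.3302, v = y - alpha*grad = 0.1061
  prox(v) = soft_thresh(0.1061, 0.3004) = 0.0
f(x_4) = 1*0.0^2 + 0*0.0 + 1.68*|0.0| = 0.0


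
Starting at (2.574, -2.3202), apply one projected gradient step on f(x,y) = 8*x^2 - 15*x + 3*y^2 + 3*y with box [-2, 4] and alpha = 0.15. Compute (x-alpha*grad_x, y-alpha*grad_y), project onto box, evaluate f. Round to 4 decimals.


Step 1: Compute gradient at (2.574, -2.3202).
grad_x = 2*8*2.574 - 15 = 26.184
grad_y = 2*3*-2.3202 + 3 = -10.9212
Step 2: Gradient step.
x_raw = 2.574 - 0.15*26.184 = -1.3536
y_raw = -2.3202 - 0.15*-10.9212 = -0.682
Step 3: Project onto [-2, 4].
x_proj = clip(-1.3536) = -1.3536
y_proj = clip(-0.682) = -0.682
Step 4: Evaluate f.
f(-1.3536, -0.682) = 34.3113


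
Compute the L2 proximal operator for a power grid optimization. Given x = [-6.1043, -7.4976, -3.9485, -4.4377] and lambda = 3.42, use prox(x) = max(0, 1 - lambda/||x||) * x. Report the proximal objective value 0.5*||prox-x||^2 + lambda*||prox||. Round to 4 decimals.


Step 1: Compute ||x||.
||x|| = 11.3473
Step 2: Compute scaling factor.
scale = max(0, 1 - 3.42/11.3473) = 0.6986
Step 3: prox(x) = [-4.2645, -5.2379, -2.7584, -3.1002]
||prox(x)|| = 7.9273
Step 4: Proximal objective.
0.5*||prox-x||^2 = 5.8482
lambda*||prox|| = 27.1114
Total = 32.9594


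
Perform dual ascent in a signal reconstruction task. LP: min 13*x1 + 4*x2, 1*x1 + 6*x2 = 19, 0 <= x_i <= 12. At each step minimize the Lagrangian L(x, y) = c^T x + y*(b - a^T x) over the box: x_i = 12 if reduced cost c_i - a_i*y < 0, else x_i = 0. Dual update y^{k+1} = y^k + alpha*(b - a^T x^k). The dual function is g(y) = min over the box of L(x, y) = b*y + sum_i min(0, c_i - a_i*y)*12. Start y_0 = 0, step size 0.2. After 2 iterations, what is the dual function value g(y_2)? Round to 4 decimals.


Dual ascent for LP: min 13*x1 + 4*x2, 1*x1 + 6*x2 = 19, 0 <= x_i <= 12
Step 1: y^k = 0.0, reduced costs: (13.0, 4.0)
  x^k = (0.0, 0.0), subgradient = b - a^T x = 19.0
  y^{k+1} = 0.0 + 0.2*19.0 = 3.8
Step 2: y^k = 3.8, reduced costs: (9.2, -18.8)
  x^k = (0.0, 12.0), subgradient = b - a^T x = -53.0
  y^{k+1} = 3.8 + 0.2*-53.0 = -6.8
Dual objective at y_2 = -6.8: reduced costs (19.8, 44.8), box minimizer x = (0.0, 0.0)
g(y_2) = b*y + (c1 - a1*y)*x1 + (c2 - a2*y)*x2 = 19*(-6.8) + 19.8*0.0 + 44.8*0.0 = -129.2 + 0.0 + 0.0 = -129.2


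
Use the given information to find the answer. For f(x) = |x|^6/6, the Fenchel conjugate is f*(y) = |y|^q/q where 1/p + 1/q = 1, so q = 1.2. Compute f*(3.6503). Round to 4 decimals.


The conjugate exponent q satisfies 1/p + 1/q = 1.
p = 6, so q = 6/(6 - 1) = 1.2
|y|^q = 3.6503^1.2 = 4.7293
f*(3.6503) = 4.7293 / 1.2 = 3.9411


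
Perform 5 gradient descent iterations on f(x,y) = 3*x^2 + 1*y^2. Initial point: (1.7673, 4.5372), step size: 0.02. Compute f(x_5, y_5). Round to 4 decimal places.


Gradient descent on f(x,y) = 3*x^2 + 1*y^2.
Starting point: (1.7673, 4.5372), alpha = 0.02
Step 1: grad_x = 2*3*1.7673 = 10.6038, grad_y = 2*1*4.5372 = 9.0744
  x_1 = 1.7673 - 0.02*10.6038 = 1.5552
  y_1 = 4.5372 - 0.02*9.0744 = 4.3557
Step 2: grad_x = 2*3*1.5552 = 9.3313, grad_y = 2*1*4.3557 = 8.7114
  x_2 = 1.5552 - 0.02*9.3313 = 1.3686
  y_2 = 4.3557 - 0.02*8.7114 = 4.1815
Step 3: grad_x = 2*3*1.3686 = 8.2116, grad_y = 2*1*4.1815 = 8.363
  x_3 = 1.3686 - 0.02*8.2116 = 1.2044
  y_3 = 4.1815 - 0.02*8.363 = 4.0142
Step 4: grad_x = 2*3*1.2044 = 7.2262, grad_y = 2*1*4.0142 = 8.0284
  x_4 = 1.2044 - 0.02*7.2262 = 1.0598
  y_4 = 4.0142 - 0.02*8.0284 = 3.8537
Step 5: grad_x = 2*3*1.0598 = 6.359, grad_y = 2*1*3.8537 = 7.7073
  x_5 = 1.0598 - 0.02*6.359 = 0.9327
  y_5 = 3.8537 - 0.02*7.7073 = 3.6995
f(0.9327, 3.6995) = 3*0.9327^2 + 1*3.6995^2 = 16.2959


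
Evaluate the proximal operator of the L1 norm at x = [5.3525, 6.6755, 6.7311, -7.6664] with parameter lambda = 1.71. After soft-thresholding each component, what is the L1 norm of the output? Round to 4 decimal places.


Soft-thresholding with lambda = 1.71:
prox(5.3525) = sign(5.3525)*max(|5.3525| - 1.71, 0) = 3.6425
prox(6.6755) = sign(6.6755)*max(|6.6755| - 1.71, 0) = 4.9655
prox(6.7311) = sign(6.7311)*max(|6.7311| - 1.71, 0) = 5.0211
prox(-7.6664) = sign(-7.6664)*max(|-7.6664| - 1.71, 0) = -5.9564
prox(x) = [3.6425, 4.9655, 5.0211, -5.9564]
||prox(x)||_1 = 3.6425 + 4.9655 + 5.0211 + 5.9564 = 19.5855


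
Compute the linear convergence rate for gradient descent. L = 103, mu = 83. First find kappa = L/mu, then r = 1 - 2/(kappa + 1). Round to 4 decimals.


Step 1: Compute the condition number.
kappa = L/mu = 103/83 = 1.241
Step 2: Compute the convergence rate.
r = 1 - 2/(kappa + 1) = 1 - 2*mu/(L + mu) = (L - mu)/(L + mu) = 20/186 = 0.1075


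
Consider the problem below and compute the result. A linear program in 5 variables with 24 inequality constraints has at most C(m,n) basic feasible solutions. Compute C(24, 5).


Each vertex corresponds to some choice of n active constraints out of m, so the number of vertices is at most C(m, n) = m! / (n!(m-n)!).
m = 24, n = 5
Numerator: 24 * 23 * 22 * 21 * 20
Denominator: 5! = 120
C(24, 5) = 42504


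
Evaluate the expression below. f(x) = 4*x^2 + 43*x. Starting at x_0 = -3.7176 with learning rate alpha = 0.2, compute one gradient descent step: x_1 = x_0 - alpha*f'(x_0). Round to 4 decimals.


We compute the gradient at x_0 and apply the update.
f'(x) = 8*x + 43
f'(-3.7176) = 8*-3.7176 + 43 = 13.2592
x_1 = -3.7176 - 0.2*13.2592 = -6.3694


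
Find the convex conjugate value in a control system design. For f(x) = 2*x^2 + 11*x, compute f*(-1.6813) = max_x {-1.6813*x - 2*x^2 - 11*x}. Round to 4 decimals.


f*(y) = sup_x {y*x - a*x^2 - b*x} = sup_x {(y-b)*x - a*x^2}
FOC: (y - b) - 2a*x = 0 => x* = (y - b)/(2a)
x* = (-1.6813 - 11)/(2*2) = -3.1703
f*(-1.6813) = (y-b)^2/(4a) = (-1.6813 - 11)^2/(4*2)
= 160.8154/8 = 20.1019


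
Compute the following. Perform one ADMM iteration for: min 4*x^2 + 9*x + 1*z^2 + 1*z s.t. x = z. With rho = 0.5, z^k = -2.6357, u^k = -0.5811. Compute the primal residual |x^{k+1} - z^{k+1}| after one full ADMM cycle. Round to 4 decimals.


ADMM iteration with rho = 0.5, z^k = -2.6357, u^k = -0.5811
Step 1: x-update.
Minimize 4*x^2 + 9*x + (0.5/2)*(x + 2.6357 - 0.5811)^2
FOC: (2*4 + 0.5)*x = -9 + 0.5*(-2.6357 + 0.5811)
x^{k+1} = -1.1797
Step 2: z-update.
Minimize 1*z^2 + 1*z + (0.5/2)*(-1.1797 - z - 0.5811)^2
FOC: (2*1 + 0.5)*z = -1 + 0.5*(-1.1797 - 0.5811)
z^{k+1} = -0.7522
Step 3: u-update.
u^{k+1} = -0.5811 - 1.1797 + 0.7522 = -1.0086
Step 4: Primal residual = |-1.1797 + 0.7522| = 0.4275


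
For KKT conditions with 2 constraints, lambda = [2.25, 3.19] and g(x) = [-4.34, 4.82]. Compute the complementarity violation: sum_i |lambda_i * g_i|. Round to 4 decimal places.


KKT complementary slackness check:
lambda_1 * g_1 = 2.25 * -4.34 = -9.765
lambda_2 * g_2 = 3.19 * 4.82 = 15.3758
Total violation = 9.765 + 15.3758 = 25.1408


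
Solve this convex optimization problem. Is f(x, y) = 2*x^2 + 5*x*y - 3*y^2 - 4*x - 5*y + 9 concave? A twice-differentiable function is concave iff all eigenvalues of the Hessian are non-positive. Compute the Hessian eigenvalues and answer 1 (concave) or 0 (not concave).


The Hessian of f(x,y) = 2*x^2 + 5*x*y - 3*y^2 - 4*x - 5*y + 9 is:
H = [[4, 5], [5, -6]]
Trace = 4 - 6 = -2
Determinant = 4*-6 - (5)^2 = -49
Discriminant = (-2)^2 - 4*-49 = 200.0
Eigenvalues: lambda_1 = -8.0711, lambda_2 = 6.0711
The function is not concave.

0


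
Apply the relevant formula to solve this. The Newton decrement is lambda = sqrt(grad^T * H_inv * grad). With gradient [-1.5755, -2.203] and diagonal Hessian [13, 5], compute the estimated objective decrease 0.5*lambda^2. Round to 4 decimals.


Step 1: H is diagonal, so H^(-1) * g = [-0.1212, -0.4406].
Step 2: g^T H^(-1) g = sum_i g_i^2 / H_ii
  = (-1.5755)^2/13 + (-2.203)^2/5
  = 0.1909 + 0.9706 = 1.1616
Step 3: Objective decrease = 0.5 * g^T H^(-1) g = 0.5808


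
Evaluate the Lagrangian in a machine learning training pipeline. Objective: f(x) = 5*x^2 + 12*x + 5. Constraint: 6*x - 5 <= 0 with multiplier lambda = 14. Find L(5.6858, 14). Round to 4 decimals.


Step 1: Evaluate f(x).
f(5.6858) = 5*5.6858^2 + 12*5.6858 + 5 = 234.8712
Step 2: Evaluate g(x).
g(5.6858) = 6*5.6858 - 5 = 29.1148
Step 3: Compute Lagrangian.
L = 234.8712 + 14*29.1148 = 642.4784


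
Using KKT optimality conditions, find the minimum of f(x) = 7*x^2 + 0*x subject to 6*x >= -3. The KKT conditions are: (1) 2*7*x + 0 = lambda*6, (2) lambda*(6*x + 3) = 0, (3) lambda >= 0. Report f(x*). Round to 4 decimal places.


Step 1: Try lambda = 0 (constraint inactive).
Stationarity: 2*7*x + 0 = 0
x* = 0/(2*7) = 0.0
Check constraint: 6*0.0 = 0.0 >= -3 -- satisfied.
Step 2: Compute optimal value.
f(x*) = 7*0.0^2 + 0*0.0 = 0.0


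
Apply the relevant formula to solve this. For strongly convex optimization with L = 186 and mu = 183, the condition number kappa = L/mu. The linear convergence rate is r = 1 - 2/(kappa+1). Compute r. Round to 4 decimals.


Step 1: Compute the condition number.
kappa = L/mu = 186/183 = 1.0164
Step 2: Compute the convergence rate.
r = 1 - 2/(kappa + 1) = 1 - 2*mu/(L + mu) = (L - mu)/(L + mu) = 3/369 = 0.0081


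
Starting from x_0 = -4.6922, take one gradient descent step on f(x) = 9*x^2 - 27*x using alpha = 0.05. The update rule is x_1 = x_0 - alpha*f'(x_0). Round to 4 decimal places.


We compute the gradient at x_0 and apply the update.
f'(x) = 18*x - 27
f'(-4.6922) = 18*-4.6922 - 27 = -111.4596
x_1 = -4.6922 - 0.05*-111.4596 = 0.8808


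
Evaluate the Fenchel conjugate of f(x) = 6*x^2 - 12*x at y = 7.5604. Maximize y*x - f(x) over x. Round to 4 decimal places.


f*(y) = sup_x {y*x - a*x^2 - b*x} = sup_x {(y-b)*x - a*x^2}
FOC: (y - b) - 2a*x = 0 => x* = (y - b)/(2a)
x* = (7.5604 + 12)/(2*6) = 1.63
f*(7.5604) = (y-b)^2/(4a) = (7.5604 + 12)^2/(4*6)
= 382.6092/24 = 15.9421


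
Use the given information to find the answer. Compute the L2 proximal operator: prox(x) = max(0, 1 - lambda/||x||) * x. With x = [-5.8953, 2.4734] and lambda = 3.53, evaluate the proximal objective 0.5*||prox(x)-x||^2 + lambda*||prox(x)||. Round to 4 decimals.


Step 1: Compute ||x||.
||x|| = 6.3931
Step 2: Compute scaling factor.
scale = max(0, 1 - 3.53/6.3931) = 0.4478
Step 3: prox(x) = [-2.6402, 1.1077]
||prox(x)|| = 2.8631
Step 4: Proximal objective.
0.5*||prox-x||^2 = 6.2305
lambda*||prox|| = 10.1067
Total = 16.3373


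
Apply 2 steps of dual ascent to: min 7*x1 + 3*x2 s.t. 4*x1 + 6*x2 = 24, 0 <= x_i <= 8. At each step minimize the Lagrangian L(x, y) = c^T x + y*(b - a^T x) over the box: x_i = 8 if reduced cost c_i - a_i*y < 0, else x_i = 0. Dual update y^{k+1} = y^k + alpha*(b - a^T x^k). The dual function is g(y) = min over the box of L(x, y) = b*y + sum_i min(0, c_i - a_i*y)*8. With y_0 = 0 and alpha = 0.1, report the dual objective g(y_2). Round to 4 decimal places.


Dual ascent for LP: min 7*x1 + 3*x2, 4*x1 + 6*x2 = 24, 0 <= x_i <= 8
Step 1: y^k = 0.0, reduced costs: (7.0, 3.0)
  x^k = (0.0, 0.0), subgradient = b - a^T x = 24.0
  y^{k+1} = 0.0 + 0.1*24.0 = 2.4
Step 2: y^k = 2.4, reduced costs: (-2.6, -11.4)
  x^k = (8.0, 8.0), subgradient = b - a^T x = -56.0
  y^{k+1} = 2.4 + 0.1*-56.0 = -3.2
Dual objective at y_2 = -3.2: reduced costs (19.8, 22.2), box minimizer x = (0.0, 0.0)
g(y_2) = b*y + (c1 - a1*y)*x1 + (c2 - a2*y)*x2 = 24*(-3.2) + 19.8*0.0 + 22.2*0.0 = -76.8 + 0.0 + 0.0 = -76.8


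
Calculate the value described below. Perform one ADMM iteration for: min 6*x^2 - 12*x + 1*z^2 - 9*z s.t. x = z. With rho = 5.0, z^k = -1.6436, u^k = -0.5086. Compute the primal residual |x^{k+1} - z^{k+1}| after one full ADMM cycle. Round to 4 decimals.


ADMM iteration with rho = 5.0, z^k = -1.6436, u^k = -0.5086
Step 1: x-update.
Minimize 6*x^2 - 12*x + (5.0/2)*(x + 1.6436 - 0.5086)^2
FOC: (2*6 + 5.0)*x = 12 + 5.0*(-1.6436 + 0.5086)
x^{k+1} = 0.3721
Step 2: z-update.
Minimize 1*z^2 - 9*z + (5.0/2)*(0.3721 - z - 0.5086)^2
FOC: (2*1 + 5.0)*z = 9 + 5.0*(0.3721 - 0.5086)
z^{k+1} = 1.1882
Step 3: u-update.
u^{k+1} = -0.5086 + 0.3721 - 1.1882 = -1.3247
Step 4: Primal residual = |0.3721 - 1.1882| = 0.8161


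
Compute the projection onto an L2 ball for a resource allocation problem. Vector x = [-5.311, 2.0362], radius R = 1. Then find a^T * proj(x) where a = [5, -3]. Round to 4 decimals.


Step 1: Compute ||x|| (intermediates to 6 decimals).
||x|| = sqrt((-5.311)^2 + 2.0362^2) = 5.687955
Step 2: Project.
Since ||x|| > R, scale = R/||x|| = 1/5.687955 = 0.17581, proj(x) = scale * x
proj(x) = [-0.933727, 0.357984]
Step 3: Dot product.
a^T * proj(x) = 5*(-0.933727) - 3*0.357984 = -5.7426


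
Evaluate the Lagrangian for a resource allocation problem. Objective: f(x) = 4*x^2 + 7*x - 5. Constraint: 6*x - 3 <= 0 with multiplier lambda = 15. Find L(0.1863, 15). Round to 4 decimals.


Step 1: Evaluate f(x).
f(0.1863) = 4*0.1863^2 + 7*0.1863 - 5 = -3.5571
Step 2: Evaluate g(x).
g(0.1863) = 6*0.1863 - 3 = -1.8822
Step 3: Compute Lagrangian.
L = -3.5571 + 15*-1.8822 = -31.7901


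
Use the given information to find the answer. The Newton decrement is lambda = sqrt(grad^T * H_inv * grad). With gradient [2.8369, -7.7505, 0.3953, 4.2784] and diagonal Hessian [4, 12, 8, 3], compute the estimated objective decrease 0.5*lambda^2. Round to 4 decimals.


Step 1: H is diagonal, so H^(-1) * g = [0.7092, -0.6459, 0.0494, 1.4261].
Step 2: g^T H^(-1) g = sum_i g_i^2 / H_ii
  = (2.8369)^2/4 + (-7.7505)^2/12 + (0.3953)^2/8 + (4.2784)^2/3
  = 2.012 + 5.0059 + 0.0195 + 6.1016 = 13.139
Step 3: Objective decrease = 0.5 * g^T H^(-1) g = 6.5695


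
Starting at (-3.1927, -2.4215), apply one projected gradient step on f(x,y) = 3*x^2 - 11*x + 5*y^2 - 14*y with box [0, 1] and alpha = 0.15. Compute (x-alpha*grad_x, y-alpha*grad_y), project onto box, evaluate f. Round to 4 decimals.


Step 1: Compute gradient at (-3.1927, -2.4215).
grad_x = 2*3*-3.1927 - 11 = -30.1562
grad_y = 2*5*-2.4215 - 14 = -38.215
Step 2: Gradient step.
x_raw = -3.1927 - 0.15*-30.1562 = 1.3307
y_raw = -2.4215 - 0.15*-38.215 = 3.3108
Step 3: Project onto [0, 1].
x_proj = clip(1.3307) = 1.0
y_proj = clip(3.3108) = 1.0
Step 4: Evaluate f.
f(1.0, 1.0) = -17.0


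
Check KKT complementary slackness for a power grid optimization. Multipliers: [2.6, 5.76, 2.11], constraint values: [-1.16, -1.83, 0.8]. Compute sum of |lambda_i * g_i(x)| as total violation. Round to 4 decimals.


KKT complementary slackness check:
lambda_1 * g_1 = 2.6 * -1.16 = -3.016
lambda_2 * g_2 = 5.76 * -1.83 = -10.5408
lambda_3 * g_3 = 2.11 * 0.8 = 1.688
Total violation = 3.016 + 10.5408 + 1.688 = 15.2448


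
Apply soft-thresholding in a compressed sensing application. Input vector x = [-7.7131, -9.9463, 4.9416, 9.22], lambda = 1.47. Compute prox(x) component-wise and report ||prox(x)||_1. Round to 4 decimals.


Soft-thresholding with lambda = 1.47:
prox(-7.7131) = sign(-7.7131)*max(|-7.7131| - 1.47, 0) = -6.2431
prox(-9.9463) = sign(-9.9463)*max(|-9.9463| - 1.47, 0) = -8.4763
prox(4.9416) = sign(4.9416)*max(|4.9416| - 1.47, 0) = 3.4716
prox(9.22) = sign(9.22)*max(|9.22| - 1.47, 0) = 7.75
prox(x) = [-6.2431, -8.4763, 3.4716, 7.75]
||prox(x)||_1 = 6.2431 + 8.4763 + 3.4716 + 7.75 = 25.941


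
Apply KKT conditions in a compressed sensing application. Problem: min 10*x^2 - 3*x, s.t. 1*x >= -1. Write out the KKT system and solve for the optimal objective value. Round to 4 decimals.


Step 1: Try lambda = 0 (constraint inactive).
Stationarity: 2*10*x - 3 = 0
x* = 3/(2*10) = 0.15
Check constraint: 1*0.15 = 0.15 >= -1 -- satisfied.
Step 2: Compute optimal value.
f(x*) = 10*0.15^2 - 3*0.15 = -0.225


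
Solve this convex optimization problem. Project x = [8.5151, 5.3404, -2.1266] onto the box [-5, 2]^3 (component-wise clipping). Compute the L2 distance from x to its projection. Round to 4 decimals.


Project each component onto [-5, 2].
clip(8.5151) = 2.0, clip(5.3404) = 2.0, clip(-2.1266) = -2.1266
Projection = [2.0, 2.0, -2.1266]
Squared diffs: [42.4465, 11.1583, 0.0]
Distance = sqrt(53.6048) = 7.3215


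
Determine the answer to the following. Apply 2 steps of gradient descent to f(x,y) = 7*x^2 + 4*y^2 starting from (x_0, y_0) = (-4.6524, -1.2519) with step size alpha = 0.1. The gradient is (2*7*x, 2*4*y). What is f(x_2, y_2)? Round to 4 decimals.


Gradient descent on f(x,y) = 7*x^2 + 4*y^2.
Starting point: (-4.6524, -1.2519), alpha = 0.1
Step 1: grad_x = 2*7*-4.6524 = -65.1336, grad_y = 2*4*-1.2519 = -10.0152
  x_1 = -4.6524 - 0.1*-65.1336 = 1.861
  y_1 = -1.2519 - 0.1*-10.0152 = -0.2504
Step 2: grad_x = 2*7*1.861 = 26.0534, grad_y = 2*4*-0.2504 = -2.003
  x_2 = 1.861 - 0.1*26.0534 = -0.7444
  y_2 = -0.2504 - 0.1*-2.003 = -0.0501
f(-0.7444, -0.0501) = 7*(-0.7444)^2 + 4*(-0.0501)^2 = 3.8888


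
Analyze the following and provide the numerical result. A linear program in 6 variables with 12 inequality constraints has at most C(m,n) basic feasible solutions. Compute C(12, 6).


Each vertex corresponds to some choice of n active constraints out of m, so the number of vertices is at most C(m, n) = m! / (n!(m-n)!).
m = 12, n = 6
Numerator: 12 * 11 * 10 * 9 * 8 * 7
Denominator: 6! = 720
C(12, 6) = 924


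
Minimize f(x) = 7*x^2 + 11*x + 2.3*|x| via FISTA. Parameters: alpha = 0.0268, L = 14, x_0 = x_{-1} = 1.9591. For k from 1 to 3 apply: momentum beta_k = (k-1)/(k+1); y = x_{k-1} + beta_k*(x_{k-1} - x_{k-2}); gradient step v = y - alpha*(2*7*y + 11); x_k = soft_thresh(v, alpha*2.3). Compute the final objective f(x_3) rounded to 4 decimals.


FISTA on f(x) = 7*x^2 + 11*x + 2.3*|x|
L = 14, alpha = 0.0268
Iteration 1: beta = 0.0, y = 1.9591 + 0.0*(1.9591 - 1.9591) = 1.9591
  grad(y) = 38.4274, v = y - alpha*grad = 0.9292
  prox(v) = soft_thresh(0.9292, 0.0616) = 0.8676
Iteration 2: beta = 0.3333, y = 0.8676 + 0.3333*(0.8676 - 1.9591) = 0.5038
  grad(y) = 18.0528, v = y - alpha*grad = 0.02
  prox(v) = soft_thresh(0.02, 0.0616) = 0.0
Iteration 3: beta = 0.5, y = 0.0 + 0.5*(0.0 - 0.8676) = -0.4338
  grad(y) = 4.9268, v = y - alpha*grad = -0.5658
  prox(v) = soft_thresh(-0.5658, 0.0616) = -0.5042
f(x_3) = 7*(-0.5042)^2 + 11*(-0.5042) + 2.3*|-0.5042| = -2.607


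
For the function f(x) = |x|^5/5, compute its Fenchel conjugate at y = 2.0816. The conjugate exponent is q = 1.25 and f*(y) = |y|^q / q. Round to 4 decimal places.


The conjugate exponent q satisfies 1/p + 1/q = 1.
p = 5, so q = 5/(5 - 1) = 1.25
|y|^q = 2.0816^1.25 = 2.5003
f*(2.0816) = 2.5003 / 1.25 = 2.0003


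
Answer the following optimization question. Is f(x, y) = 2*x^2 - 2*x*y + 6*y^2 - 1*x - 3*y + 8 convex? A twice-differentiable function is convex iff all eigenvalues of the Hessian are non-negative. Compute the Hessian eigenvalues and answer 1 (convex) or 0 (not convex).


The Hessian of f(x,y) = 2*x^2 - 2*x*y + 6*y^2 - 1*x - 3*y + 8 is:
H = [[4, -2], [-2, 12]]
Trace = 4 + 12 = 16
Determinant = 4*12 - (-2)^2 = 44
Discriminant = (16)^2 - 4*44 = 80.0
Eigenvalues: lambda_1 = 3.5279, lambda_2 = 12.4721
The function is convex.

1


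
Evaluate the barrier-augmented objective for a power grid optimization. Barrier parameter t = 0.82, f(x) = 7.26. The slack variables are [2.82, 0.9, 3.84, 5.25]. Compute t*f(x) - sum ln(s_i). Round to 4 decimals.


Step 1: Compute log-barrier.
ln values: [1.0367, -0.1054, 1.3455, 1.6582]
phi = -(1.0367 - 0.1054 + 1.3455 + 1.6582) = -3.9351
Step 2: Compute augmented objective.
t*f(x) = 0.82*7.26 = 5.9532
Total = 5.9532 - 3.9351 = 2.0181


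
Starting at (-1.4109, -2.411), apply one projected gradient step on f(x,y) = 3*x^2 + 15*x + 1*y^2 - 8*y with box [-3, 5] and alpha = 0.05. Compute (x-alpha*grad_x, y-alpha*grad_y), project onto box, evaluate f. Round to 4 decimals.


Step 1: Compute gradient at (-1.4109, -2.411).
grad_x = 2*3*-1.4109 + 15 = 6.5346
grad_y = 2*1*-2.411 - 8 = -12.822
Step 2: Gradient step.
x_raw = -1.4109 - 0.05*6.5346 = -1.7376
y_raw = -2.411 - 0.05*-12.822 = -1.7699
Step 3: Project onto [-3, 5].
x_proj = clip(-1.7376) = -1.7376
y_proj = clip(-1.7699) = -1.7699
Step 4: Evaluate f.
f(-1.7376, -1.7699) = 0.2854


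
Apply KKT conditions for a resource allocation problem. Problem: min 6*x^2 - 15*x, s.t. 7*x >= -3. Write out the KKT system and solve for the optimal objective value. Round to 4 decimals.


Step 1: Try lambda = 0 (constraint inactive).
Stationarity: 2*6*x - 15 = 0
x* = 15/(2*6) = 1.25
Check constraint: 7*1.25 = 8.75 >= -3 -- satisfied.
Step 2: Compute optimal value.
f(x*) = 6*1.25^2 - 15*1.25 = -9.375


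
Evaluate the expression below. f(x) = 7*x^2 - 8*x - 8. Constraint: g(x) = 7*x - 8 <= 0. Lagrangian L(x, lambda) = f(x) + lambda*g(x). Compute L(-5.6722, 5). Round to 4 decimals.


Step 1: Evaluate f(x).
f(-5.6722) = 7*(-5.6722)^2 - 8*(-5.6722) - 8 = 262.5946
Step 2: Evaluate g(x).
g(-5.6722) = 7*-5.6722 - 8 = -47.7054
Step 3: Compute Lagrangian.
L = 262.5946 + 5*-47.7054 = 24.0676


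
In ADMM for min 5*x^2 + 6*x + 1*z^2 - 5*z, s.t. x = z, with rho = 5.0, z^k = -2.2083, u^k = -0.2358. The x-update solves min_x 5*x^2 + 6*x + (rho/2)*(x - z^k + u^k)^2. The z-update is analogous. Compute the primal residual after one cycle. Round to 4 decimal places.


ADMM iteration with rho = 5.0, z^k = -2.2083, u^k = -0.2358
Step 1: x-update.
Minimize 5*x^2 + 6*x + (5.0/2)*(x + 2.2083 - 0.2358)^2
FOC: (2*5 + 5.0)*x = -6 + 5.0*(-2.2083 + 0.2358)
x^{k+1} = -1.0575
Step 2: z-update.
Minimize 1*z^2 - 5*z + (5.0/2)*(-1.0575 - z - 0.2358)^2
FOC: (2*1 + 5.0)*z = 5 + 5.0*(-1.0575 - 0.2358)
z^{k+1} = -0.2095
Step 3: u-update.
u^{k+1} = -0.2358 - 1.0575 + 0.2095 = -1.0838
Step 4: Primal residual = |-1.0575 + 0.2095| = 0.848


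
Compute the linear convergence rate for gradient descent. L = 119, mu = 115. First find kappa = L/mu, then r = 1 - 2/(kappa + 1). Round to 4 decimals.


Step 1: Compute the condition number.
kappa = L/mu = 119/115 = 1.0348
Step 2: Compute the convergence rate.
r = 1 - 2/(kappa + 1) = 1 - 2*mu/(L + mu) = (L - mu)/(L + mu) = 4/234 = 0.0171


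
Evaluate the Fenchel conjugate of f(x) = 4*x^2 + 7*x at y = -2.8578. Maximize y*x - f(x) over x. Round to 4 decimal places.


f*(y) = sup_x {y*x - a*x^2 - b*x} = sup_x {(y-b)*x - a*x^2}
FOC: (y - b) - 2a*x = 0 => x* = (y - b)/(2a)
x* = (-2.8578 - 7)/(2*4) = -1.2322
f*(-2.8578) = (y-b)^2/(4a) = (-2.8578 - 7)^2/(4*4)
= 97.1762/16 = 6.0735


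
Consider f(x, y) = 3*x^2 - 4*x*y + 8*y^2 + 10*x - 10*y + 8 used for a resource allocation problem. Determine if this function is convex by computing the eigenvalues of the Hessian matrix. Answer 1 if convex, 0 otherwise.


The Hessian of f(x,y) = 3*x^2 - 4*x*y + 8*y^2 + 10*x - 10*y + 8 is:
H = [[6, -4], [-4, 16]]
Trace = 6 + 16 = 22
Determinant = 6*16 - (-4)^2 = 80
Discriminant = (22)^2 - 4*80 = 164.0
Eigenvalues: lambda_1 = 4.5969, lambda_2 = 17.4031
The function is convex.

1


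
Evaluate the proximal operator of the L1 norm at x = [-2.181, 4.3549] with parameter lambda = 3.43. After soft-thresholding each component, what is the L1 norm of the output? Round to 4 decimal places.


Soft-thresholding with lambda = 3.43:
prox(-2.181) = sign(-2.181)*max(|-2.181| - 3.43, 0) = 0.0
prox(4.3549) = sign(4.3549)*max(|4.3549| - 3.43, 0) = 0.9249
prox(x) = [0.0, 0.9249]
||prox(x)||_1 = 0.0 + 0.9249 = 0.9249


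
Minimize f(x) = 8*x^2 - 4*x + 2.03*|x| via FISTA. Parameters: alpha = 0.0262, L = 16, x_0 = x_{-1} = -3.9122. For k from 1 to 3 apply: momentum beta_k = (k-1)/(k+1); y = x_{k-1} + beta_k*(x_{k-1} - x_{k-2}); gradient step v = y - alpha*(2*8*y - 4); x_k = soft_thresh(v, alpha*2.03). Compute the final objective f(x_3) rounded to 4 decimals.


FISTA on f(x) = 8*x^2 - 4*x + 2.03*|x|
L = 16, alpha = 0.0262
Iteration 1: beta = 0.0, y = -3.9122 + 0.0*(-3.9122 + 3.9122) = -3.9122
  grad(y) = -66.5952, v = y - alpha*grad = -2.1674
  prox(v) = soft_thresh(-2.1674, 0.0532) = -2.1142
Iteration 2: beta = 0.3333, y = -2.1142 + 0.3333*(-2.1142 + 3.9122) = -1.5149
  grad(y) = -28.2383, v = y - alpha*grad = -0.775
  prox(v) = soft_thresh(-0.775, 0.0532) = -0.7219
Iteration 3: beta = 0.5, y = -0.7219 + 0.5*(-0.7219 + 2.1142) = -0.0257
  grad(y) = -4.411, v = y - alpha*grad = 0.0899
  prox(v) = soft_thresh(0.0899, 0.0532) = 0.0367
f(x_3) = 8*0.0367^2 - 4*0.0367 + 2.03*|0.0367| = -0.0615


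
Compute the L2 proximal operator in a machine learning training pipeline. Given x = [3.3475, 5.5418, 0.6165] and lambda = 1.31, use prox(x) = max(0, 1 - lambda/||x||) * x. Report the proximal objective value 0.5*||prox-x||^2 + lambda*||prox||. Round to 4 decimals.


Step 1: Compute ||x||.
||x|| = 6.5036
Step 2: Compute scaling factor.
scale = max(0, 1 - 1.31/6.5036) = 0.7986
Step 3: prox(x) = [2.6732, 4.4255, 0.4923]
||prox(x)|| = 5.1936
Step 4: Proximal objective.
0.5*||prox-x||^2 = 0.8581
lambda*||prox|| = 6.8036
Total = 7.6617


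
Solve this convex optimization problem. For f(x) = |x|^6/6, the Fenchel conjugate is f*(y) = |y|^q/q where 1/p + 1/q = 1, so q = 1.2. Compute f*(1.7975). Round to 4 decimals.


The conjugate exponent q satisfies 1/p + 1/q = 1.
p = 6, so q = 6/(6 - 1) = 1.2
|y|^q = 1.7975^1.2 = 2.0212
f*(1.7975) = 2.0212 / 1.2 = 1.6843


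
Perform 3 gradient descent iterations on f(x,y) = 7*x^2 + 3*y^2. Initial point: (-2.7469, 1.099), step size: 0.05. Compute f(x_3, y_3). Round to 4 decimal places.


Gradient descent on f(x,y) = 7*x^2 + 3*y^2.
Starting point: (-2.7469, 1.099), alpha = 0.05
Step 1: grad_x = 2*7*-2.7469 = -38.4566, grad_y = 2*3*1.099 = 6.594
  x_1 = -2.7469 - 0.05*-38.4566 = -0.8241
  y_1 = 1.099 - 0.05*6.594 = 0.7693
Step 2: grad_x = 2*7*-0.8241 = -11.537, grad_y = 2*3*0.7693 = 4.6158
  x_2 = -0.8241 - 0.05*-11.537 = -0.2472
  y_2 = 0.7693 - 0.05*4.6158 = 0.5385
Step 3: grad_x = 2*7*-0.2472 = -3.4611, grad_y = 2*3*0.5385 = 3.2311
  x_3 = -0.2472 - 0.05*-3.4611 = -0.0742
  y_3 = 0.5385 - 0.05*3.2311 = 0.377
f(-0.0742, 0.377) = 7*(-0.0742)^2 + 3*0.377^2 = 0.4648


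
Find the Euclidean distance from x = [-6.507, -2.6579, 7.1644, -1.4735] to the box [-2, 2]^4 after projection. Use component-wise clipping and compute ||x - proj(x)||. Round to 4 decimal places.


Project each component onto [-2, 2].
clip(-6.507) = -2.0, clip(-2.6579) = -2.0, clip(7.1644) = 2.0, clip(-1.4735) = -1.4735
Projection = [-2.0, -2.0, 2.0, -1.4735]
Squared diffs: [20.313, 0.4328, 26.671, 0.0]
Distance = sqrt(47.4168) = 6.886


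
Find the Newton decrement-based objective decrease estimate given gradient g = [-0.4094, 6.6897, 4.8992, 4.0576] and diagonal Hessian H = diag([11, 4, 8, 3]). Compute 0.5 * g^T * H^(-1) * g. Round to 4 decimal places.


Step 1: H is diagonal, so H^(-1) * g = [-0.0372, 1.6724, 0.6124, 1.3525].
Step 2: g^T H^(-1) g = sum_i g_i^2 / H_ii
  = (-0.4094)^2/11 + (6.6897)^2/4 + (4.8992)^2/8 + (4.0576)^2/3
  = 0.0152 + 11.188 + 3.0003 + 5.488 = 19.6916
Step 3: Objective decrease = 0.5 * g^T H^(-1) g = 9.8458


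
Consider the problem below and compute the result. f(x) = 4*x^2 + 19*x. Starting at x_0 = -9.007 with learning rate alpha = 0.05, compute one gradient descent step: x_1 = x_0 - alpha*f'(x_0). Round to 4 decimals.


We compute the gradient at x_0 and apply the update.
f'(x) = 8*x + 19
f'(-9.007) = 8*-9.007 + 19 = -53.056
x_1 = -9.007 - 0.05*-53.056 = -6.3542


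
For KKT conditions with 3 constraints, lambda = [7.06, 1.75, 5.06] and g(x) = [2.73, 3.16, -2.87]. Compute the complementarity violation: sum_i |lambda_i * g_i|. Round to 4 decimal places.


KKT complementary slackness check:
lambda_1 * g_1 = 7.06 * 2.73 = 19.2738
lambda_2 * g_2 = 1.75 * 3.16 = 5.53
lambda_3 * g_3 = 5.06 * -2.87 = -14.5222
Total violation = 19.2738 + 5.53 + 14.5222 = 39.326


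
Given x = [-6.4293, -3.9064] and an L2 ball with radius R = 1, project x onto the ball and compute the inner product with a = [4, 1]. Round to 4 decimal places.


Step 1: Compute ||x|| (intermediates to 6 decimals).
||x|| = sqrt((-6.4293)^2 + (-3.9064)^2) = 7.523022
Step 2: Project.
Since ||x|| > R, scale = R/||x|| = 1/7.523022 = 0.132925, proj(x) = scale * x
proj(x) = [-0.854615, -0.519258]
Step 3: Dot product.
a^T * proj(x) = 4*(-0.854615) + 1*(-0.519258) = -3.9377


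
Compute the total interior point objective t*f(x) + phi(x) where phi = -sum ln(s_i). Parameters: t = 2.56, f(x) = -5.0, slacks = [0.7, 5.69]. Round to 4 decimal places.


Step 1: Compute log-barrier.
ln values: [-0.3567, 1.7387]
phi = -(-0.3567 + 1.7387) = -1.382
Step 2: Compute augmented objective.
t*f(x) = 2.56*-5.0 = -12.8
Total = -12.8 - 1.382 = -14.182


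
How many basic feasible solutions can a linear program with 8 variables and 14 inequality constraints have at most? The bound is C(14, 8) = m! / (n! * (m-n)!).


Each vertex corresponds to some choice of n active constraints out of m, so the number of vertices is at most C(m, n) = m! / (n!(m-n)!).
m = 14, n = 8
Numerator: 14 * 13 * 12 * 11 * 10 * 9 * 8 * 7
Denominator: 8! = 40320
C(14, 8) = 3003


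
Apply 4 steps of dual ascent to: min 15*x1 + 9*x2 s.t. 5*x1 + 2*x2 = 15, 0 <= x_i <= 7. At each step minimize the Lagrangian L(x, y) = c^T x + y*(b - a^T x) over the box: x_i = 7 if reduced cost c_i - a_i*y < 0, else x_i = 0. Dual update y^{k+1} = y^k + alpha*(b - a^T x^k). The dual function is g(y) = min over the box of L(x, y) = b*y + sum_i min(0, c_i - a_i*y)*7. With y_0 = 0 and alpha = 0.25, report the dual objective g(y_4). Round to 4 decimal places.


Dual ascent for LP: min 15*x1 + 9*x2, 5*x1 + 2*x2 = 15, 0 <= x_i <= 7
Step 1: y^k = 0.0, reduced costs: (15.0, 9.0)
  x^k = (0.0, 0.0), subgradient = b - a^T x = 15.0
  y^{k+1} = 0.0 + 0.25*15.0 = 3.75
Step 2: y^k = 3.75, reduced costs: (-3.75, 1.5)
  x^k = (7.0, 0.0), subgradient = b - a^T x = -20.0
  y^{k+1} = 3.75 + 0.25*-20.0 = -1.25
Step 3: y^k = -1.25, reduced costs: (21.25, 11.5)
  x^k = (0.0, 0.0), subgradient = b - a^T x = 15.0
  y^{k+1} = -1.25 + 0.25*15.0 = 2.5
Step 4: y^k = 2.5, reduced costs: (2.5, 4.0)
  x^k = (0.0, 0.0), subgradient = b - a^T x = 15.0
  y^{k+1} = 2.5 + 0.25*15.0 = 6.25
Dual objective at y_4 = 6.25: reduced costs (-16.25, -3.5), box minimizer x = (7.0, 7.0)
g(y_4) = b*y + (c1 - a1*y)*x1 + (c2 - a2*y)*x2 = 15*6.25 + (-16.25)*7.0 + (-3.5)*7.0 = 93.75 - 113.75 - 24.5 = -44.5


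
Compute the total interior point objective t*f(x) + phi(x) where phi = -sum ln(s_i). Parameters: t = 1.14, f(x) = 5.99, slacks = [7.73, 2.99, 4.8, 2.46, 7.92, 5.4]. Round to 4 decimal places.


Step 1: Compute log-barrier.
ln values: [2.0451, 1.0953, 1.5686, 0.9002, 2.0694, 1.6864]
phi = -(2.0451 + 1.0953 + 1.5686 + 0.9002 + 2.0694 + 1.6864) = -9.3649
Step 2: Compute augmented objective.
t*f(x) = 1.14*5.99 = 6.8286
Total = 6.8286 - 9.3649 = -2.5363


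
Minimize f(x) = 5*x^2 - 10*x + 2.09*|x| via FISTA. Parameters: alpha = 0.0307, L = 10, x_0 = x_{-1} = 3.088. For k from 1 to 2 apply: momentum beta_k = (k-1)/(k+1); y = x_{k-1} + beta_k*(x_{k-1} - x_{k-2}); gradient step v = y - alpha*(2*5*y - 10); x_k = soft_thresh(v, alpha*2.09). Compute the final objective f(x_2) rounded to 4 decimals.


FISTA on f(x) = 5*x^2 - 10*x + 2.09*|x|
L = 10, alpha = 0.0307
Iteration 1: beta = 0.0, y = 3.088 + 0.0*(3.088 - 3.088) = 3.088
  grad(y) = 20.88, v = y - alpha*grad = 2.447
  prox(v) = soft_thresh(2.447, 0.0642) = 2.3828
Iteration 2: beta = 0.3333, y = 2.3828 + 0.3333*(2.3828 - 3.088) = 2.1478
  grad(y) = 11.4776, v = y - alpha*grad = 1.7954
  prox(v) = soft_thresh(1.7954, 0.0642) = 1.7312
f(x_2) = 5*1.7312^2 - 10*1.7312 + 2.09*|1.7312| = 1.2918


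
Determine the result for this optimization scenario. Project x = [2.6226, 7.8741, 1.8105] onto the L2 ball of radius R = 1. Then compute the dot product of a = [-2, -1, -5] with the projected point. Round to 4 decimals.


Step 1: Compute ||x|| (intermediates to 6 decimals).
||x|| = sqrt(2.6226^2 + 7.8741^2 + 1.8105^2) = 8.494551
Step 2: Project.
Since ||x|| > R, scale = R/||x|| = 1/8.494551 = 0.117723, proj(x) = scale * x
proj(x) = [0.30874, 0.926963, 0.213137]
Step 3: Dot product.
a^T * proj(x) = -2*0.30874 - 1*0.926963 - 5*0.213137 = -2.6101


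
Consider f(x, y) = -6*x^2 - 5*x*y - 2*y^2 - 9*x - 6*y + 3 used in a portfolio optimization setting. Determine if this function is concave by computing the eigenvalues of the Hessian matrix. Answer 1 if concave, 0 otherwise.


The Hessian of f(x,y) = -6*x^2 - 5*x*y - 2*y^2 - 9*x - 6*y + 3 is:
H = [[-12, -5], [-5, -4]]
Trace = -12 - 4 = -16
Determinant = -12*-4 - (-5)^2 = 23
Discriminant = (-16)^2 - 4*23 = 164.0
Eigenvalues: lambda_1 = -14.4031, lambda_2 = -1.5969
The function is concave.

1


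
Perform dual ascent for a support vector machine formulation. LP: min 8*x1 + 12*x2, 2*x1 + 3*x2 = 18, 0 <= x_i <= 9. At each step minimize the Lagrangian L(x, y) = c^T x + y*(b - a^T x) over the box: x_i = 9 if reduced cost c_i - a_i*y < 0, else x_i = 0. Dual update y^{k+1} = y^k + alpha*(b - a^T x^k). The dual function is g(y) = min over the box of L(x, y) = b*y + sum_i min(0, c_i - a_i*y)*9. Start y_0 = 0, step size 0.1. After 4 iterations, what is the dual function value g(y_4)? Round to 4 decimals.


Dual ascent for LP: min 8*x1 + 12*x2, 2*x1 + 3*x2 = 18, 0 <= x_i <= 9
Step 1: y^k = 0.0, reduced costs: (8.0, 12.0)
  x^k = (0.0, 0.0), subgradient = b - a^T x = 18.0
  y^{k+1} = 0.0 + 0.1*18.0 = 1.8
Step 2: y^k = 1.8, reduced costs: (4.4, 6.6)
  x^k = (0.0, 0.0), subgradient = b - a^T x = 18.0
  y^{k+1} = 1.8 + 0.1*18.0 = 3.6
Step 3: y^k = 3.6, reduced costs: (0.8, 1.2)
  x^k = (0.0, 0.0), subgradient = b - a^T x = 18.0
  y^{k+1} = 3.6 + 0.1*18.0 = 5.4
Step 4: y^k = 5.4, reduced costs: (-2.8, -4.2)
  x^k = (9.0, 9.0), subgradient = b - a^T x = -27.0
  y^{k+1} = 5.4 + 0.1*-27.0 = 2.7
Dual objective at y_4 = 2.7: reduced costs (2.6, 3.9), box minimizer x = (0.0, 0.0)
g(y_4) = b*y + (c1 - a1*y)*x1 + (c2 - a2*y)*x2 = 18*2.7 + 2.6*0.0 + 3.9*0.0 = 48.6 + 0.0 + 0.0 = 48.6
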